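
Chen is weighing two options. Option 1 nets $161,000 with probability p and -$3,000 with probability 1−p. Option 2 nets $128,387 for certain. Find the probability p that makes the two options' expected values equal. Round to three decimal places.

p = 0.801

p·161000 + (1−p)·(-3000) = 128387
164000p − 3000 = 128387
p = (128387 + 3000) / 164000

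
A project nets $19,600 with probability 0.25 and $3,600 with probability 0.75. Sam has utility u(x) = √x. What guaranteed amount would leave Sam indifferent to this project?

E[u] = 0.25·√19600 + 0.75·√3600 = 0.25·140 + 0.75·60 = 80
CE = (80)² = 6400

$6,400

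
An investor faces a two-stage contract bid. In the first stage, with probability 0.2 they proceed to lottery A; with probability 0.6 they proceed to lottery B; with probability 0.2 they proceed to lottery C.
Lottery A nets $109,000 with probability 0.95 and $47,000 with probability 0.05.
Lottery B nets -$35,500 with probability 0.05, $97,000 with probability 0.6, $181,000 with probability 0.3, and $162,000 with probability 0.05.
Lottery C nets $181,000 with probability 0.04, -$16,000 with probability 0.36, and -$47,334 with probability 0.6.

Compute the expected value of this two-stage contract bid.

$87,090.92

EV(A) = 0.95 × 109000 + 0.05 × 47000 = 103550 + 2350 = 105900
EV(B) = 0.05 × (-35500) + 0.6 × 97000 + 0.3 × 181000 + 0.05 × 162000 = -1775 + 58200 + 54300 + 8100 = 118825
EV(C) = 0.04 × 181000 + 0.36 × (-16000) + 0.6 × (-47334) = 7240 − 5760 − 28400.4 = -26920.4
Overall = 0.2 × 105900 + 0.6 × 118825 + 0.2 × (-26920.4) = 21180 + 71295 − 5384.08 = 87090.92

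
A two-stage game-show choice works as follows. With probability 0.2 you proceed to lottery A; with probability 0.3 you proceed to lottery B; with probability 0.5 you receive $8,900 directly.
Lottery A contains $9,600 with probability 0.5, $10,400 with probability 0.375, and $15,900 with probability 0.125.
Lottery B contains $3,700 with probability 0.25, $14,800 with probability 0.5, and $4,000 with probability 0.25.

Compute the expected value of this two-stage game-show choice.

EV(A) = 0.5 × 9600 + 0.375 × 10400 + 0.125 × 15900 = 4800 + 3900 + 1987.5 = 10687.5
EV(B) = 0.25 × 3700 + 0.5 × 14800 + 0.25 × 4000 = 925 + 7400 + 1000 = 9325
Branch C: 8900 (certain)
Overall = 0.2 × 10687.5 + 0.3 × 9325 + 0.5 × 8900 = 2137.5 + 2797.5 + 4450 = 9385

$9,385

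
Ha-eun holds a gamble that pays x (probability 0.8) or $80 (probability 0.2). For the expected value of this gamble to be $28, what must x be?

x = $15

0.8·x + 0.2·80 = 28
0.8·x = 28 − 16 = 12
x = 12 / 0.8 = 15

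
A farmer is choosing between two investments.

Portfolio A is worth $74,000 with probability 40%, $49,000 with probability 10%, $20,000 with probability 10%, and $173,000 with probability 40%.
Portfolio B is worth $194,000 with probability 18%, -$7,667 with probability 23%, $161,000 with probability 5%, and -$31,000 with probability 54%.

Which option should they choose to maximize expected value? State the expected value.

Portfolio A ($105,700)

Portfolio A = 0.4 × 74000 + 0.1 × 49000 + 0.1 × 20000 + 0.4 × 173000 = 29600 + 4900 + 2000 + 69200 = 105700
Portfolio B = 0.18 × 194000 + 0.23 × (-7667) + 0.05 × 161000 + 0.54 × (-31000) = 34920 − 1763.41 + 8050 − 16740 = 24466.59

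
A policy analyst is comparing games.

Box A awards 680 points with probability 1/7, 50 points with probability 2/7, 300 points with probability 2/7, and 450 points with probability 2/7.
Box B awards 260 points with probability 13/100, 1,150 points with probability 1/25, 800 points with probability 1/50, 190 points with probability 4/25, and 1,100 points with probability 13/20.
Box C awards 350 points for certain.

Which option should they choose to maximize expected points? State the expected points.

Box A = 1/7 × 680 + 2/7 × 50 + 2/7 × 300 + 2/7 × 450 = 97.1429 + 14.2857 + 85.7143 + 128.5714 = 325.7143
Box B = 13/100 × 260 + 1/25 × 1150 + 1/50 × 800 + 4/25 × 190 + 13/20 × 1100 = 33.8 + 46 + 16 + 30.4 + 715 = 841.2
Box C: 350 (certain)

Box B (841.2 points)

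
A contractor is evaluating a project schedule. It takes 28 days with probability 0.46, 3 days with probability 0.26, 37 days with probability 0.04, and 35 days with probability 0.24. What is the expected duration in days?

EV = 0.46 × 28 + 0.26 × 3 + 0.04 × 37 + 0.24 × 35 = 12.88 + 0.78 + 1.48 + 8.4 = 23.54

23.54 days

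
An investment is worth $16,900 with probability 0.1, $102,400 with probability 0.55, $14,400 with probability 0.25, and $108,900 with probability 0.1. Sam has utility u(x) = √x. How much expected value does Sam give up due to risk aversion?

$8,996

E[u] = 0.1·√16900 + 0.55·√102400 + 0.25·√14400 + 0.1·√108900 = 0.1·130 + 0.55·320 + 0.25·120 + 0.1·330 = 252
CE = (252)² = 63504
Risk premium = EV − CE = 72500 − 63504 = 8996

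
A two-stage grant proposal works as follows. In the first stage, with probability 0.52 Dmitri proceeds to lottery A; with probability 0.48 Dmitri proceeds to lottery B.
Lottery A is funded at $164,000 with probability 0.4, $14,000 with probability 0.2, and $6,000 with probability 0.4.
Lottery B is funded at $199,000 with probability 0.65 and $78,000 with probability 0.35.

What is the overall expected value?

$112,008

EV(A) = 0.4 × 164000 + 0.2 × 14000 + 0.4 × 6000 = 65600 + 2800 + 2400 = 70800
EV(B) = 0.65 × 199000 + 0.35 × 78000 = 129350 + 27300 = 156650
Overall = 0.52 × 70800 + 0.48 × 156650 = 36816 + 75192 = 112008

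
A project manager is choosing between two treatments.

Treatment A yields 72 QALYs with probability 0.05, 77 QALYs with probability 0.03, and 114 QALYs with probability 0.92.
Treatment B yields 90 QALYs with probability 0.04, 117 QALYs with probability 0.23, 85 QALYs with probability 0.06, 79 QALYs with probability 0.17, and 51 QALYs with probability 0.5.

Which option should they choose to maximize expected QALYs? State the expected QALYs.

Treatment A (110.79 QALYs)

Treatment A = 0.05 × 72 + 0.03 × 77 + 0.92 × 114 = 3.6 + 2.31 + 104.88 = 110.79
Treatment B = 0.04 × 90 + 0.23 × 117 + 0.06 × 85 + 0.17 × 79 + 0.5 × 51 = 3.6 + 26.91 + 5.1 + 13.43 + 25.5 = 74.54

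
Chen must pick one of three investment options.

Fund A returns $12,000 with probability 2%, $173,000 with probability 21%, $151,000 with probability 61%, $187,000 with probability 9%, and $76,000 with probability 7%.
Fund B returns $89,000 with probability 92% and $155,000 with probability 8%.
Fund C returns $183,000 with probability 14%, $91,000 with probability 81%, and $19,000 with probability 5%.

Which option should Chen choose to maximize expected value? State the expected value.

Fund A ($150,830)

Fund A = 0.02 × 12000 + 0.21 × 173000 + 0.61 × 151000 + 0.09 × 187000 + 0.07 × 76000 = 240 + 36330 + 92110 + 16830 + 5320 = 150830
Fund B = 0.92 × 89000 + 0.08 × 155000 = 81880 + 12400 = 94280
Fund C = 0.14 × 183000 + 0.81 × 91000 + 0.05 × 19000 = 25620 + 73710 + 950 = 100280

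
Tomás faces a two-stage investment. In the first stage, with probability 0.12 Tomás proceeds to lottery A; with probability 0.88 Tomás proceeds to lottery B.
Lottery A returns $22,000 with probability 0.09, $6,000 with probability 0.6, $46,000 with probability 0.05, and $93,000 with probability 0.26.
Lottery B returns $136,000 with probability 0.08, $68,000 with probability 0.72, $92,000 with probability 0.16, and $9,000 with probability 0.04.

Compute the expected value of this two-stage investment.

$69,776.80

EV(A) = 0.09 × 22000 + 0.6 × 6000 + 0.05 × 46000 + 0.26 × 93000 = 1980 + 3600 + 2300 + 24180 = 32060
EV(B) = 0.08 × 136000 + 0.72 × 68000 + 0.16 × 92000 + 0.04 × 9000 = 10880 + 48960 + 14720 + 360 = 74920
Overall = 0.12 × 32060 + 0.88 × 74920 = 3847.2 + 65929.6 = 69776.8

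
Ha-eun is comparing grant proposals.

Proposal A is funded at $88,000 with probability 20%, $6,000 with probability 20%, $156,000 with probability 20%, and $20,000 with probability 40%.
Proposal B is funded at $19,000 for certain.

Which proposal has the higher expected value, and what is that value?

Proposal A ($58,000)

Proposal A = 0.2 × 88000 + 0.2 × 6000 + 0.2 × 156000 + 0.4 × 20000 = 17600 + 1200 + 31200 + 8000 = 58000
Proposal B: 19000 (certain)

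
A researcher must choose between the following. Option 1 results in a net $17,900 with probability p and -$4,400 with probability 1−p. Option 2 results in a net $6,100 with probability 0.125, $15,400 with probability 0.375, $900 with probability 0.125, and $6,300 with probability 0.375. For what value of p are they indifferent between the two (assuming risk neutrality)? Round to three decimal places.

EV(Option 2) = 0.125 × 6100 + 0.375 × 15400 + 0.125 × 900 + 0.375 × 6300 = 762.5 + 5775 + 112.5 + 2362.5 = 9012.5
p·17900 + (1−p)·(-4400) = 9012.5
22300p − 4400 = 9012.5
p = (9012.5 + 4400) / 22300

p = 0.601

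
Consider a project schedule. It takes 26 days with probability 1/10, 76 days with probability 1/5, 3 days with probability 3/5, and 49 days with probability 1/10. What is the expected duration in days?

24.5 days

EV = 1/10 × 26 + 1/5 × 76 + 3/5 × 3 + 1/10 × 49 = 2.6 + 15.2 + 1.8 + 4.9 = 24.5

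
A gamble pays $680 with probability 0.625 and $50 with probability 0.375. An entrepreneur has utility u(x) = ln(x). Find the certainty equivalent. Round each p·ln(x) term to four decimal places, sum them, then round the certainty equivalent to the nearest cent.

E[u] = 0.625·ln(680) + 0.375·ln(50) = 4.0763 + 1.4670 = 5.5433
CE = e^5.5433 ≈ 255.52

$255.52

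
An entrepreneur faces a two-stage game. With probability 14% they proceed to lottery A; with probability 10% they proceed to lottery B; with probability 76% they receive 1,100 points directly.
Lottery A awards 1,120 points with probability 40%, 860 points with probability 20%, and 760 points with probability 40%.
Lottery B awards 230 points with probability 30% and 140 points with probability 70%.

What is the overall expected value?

EV(A) = 0.4 × 1120 + 0.2 × 860 + 0.4 × 760 = 448 + 172 + 304 = 924
EV(B) = 0.3 × 230 + 0.7 × 140 = 69 + 98 = 167
Branch C: 1100 (certain)
Overall = 0.14 × 924 + 0.1 × 167 + 0.76 × 1100 = 129.36 + 16.7 + 836 = 982.06

982.06 points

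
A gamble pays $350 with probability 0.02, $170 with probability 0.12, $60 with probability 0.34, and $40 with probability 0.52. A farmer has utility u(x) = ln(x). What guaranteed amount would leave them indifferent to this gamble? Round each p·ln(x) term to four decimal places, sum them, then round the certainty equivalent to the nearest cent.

$57.04

E[u] = 0.02·ln(350) + 0.12·ln(170) + 0.34·ln(60) + 0.52·ln(40) = 0.1172 + 0.6163 + 1.3921 + 1.9182 = 4.0438
CE = e^4.0438 ≈ 57.04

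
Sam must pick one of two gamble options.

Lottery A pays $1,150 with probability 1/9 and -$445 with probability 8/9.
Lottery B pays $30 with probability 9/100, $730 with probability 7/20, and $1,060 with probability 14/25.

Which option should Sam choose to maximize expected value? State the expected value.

Lottery A = 1/9 × 1150 + 8/9 × (-445) = 127.7778 − 395.5556 = -267.7778
Lottery B = 9/100 × 30 + 7/20 × 730 + 14/25 × 1060 = 2.7 + 255.5 + 593.6 = 851.8

Lottery B ($851.80)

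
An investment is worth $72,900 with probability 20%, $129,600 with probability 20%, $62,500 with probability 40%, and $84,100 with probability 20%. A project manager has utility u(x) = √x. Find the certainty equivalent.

E[u] = 0.2·√72900 + 0.2·√129600 + 0.4·√62500 + 0.2·√84100 = 0.2·270 + 0.2·360 + 0.4·250 + 0.2·290 = 284
CE = (284)² = 80656

$80,656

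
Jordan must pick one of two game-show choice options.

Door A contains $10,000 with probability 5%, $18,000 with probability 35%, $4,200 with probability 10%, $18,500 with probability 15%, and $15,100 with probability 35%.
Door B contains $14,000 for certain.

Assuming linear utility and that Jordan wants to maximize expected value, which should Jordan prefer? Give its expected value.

Door A = 0.05 × 10000 + 0.35 × 18000 + 0.1 × 4200 + 0.15 × 18500 + 0.35 × 15100 = 500 + 6300 + 420 + 2775 + 5285 = 15280
Door B: 14000 (certain)

Door A ($15,280)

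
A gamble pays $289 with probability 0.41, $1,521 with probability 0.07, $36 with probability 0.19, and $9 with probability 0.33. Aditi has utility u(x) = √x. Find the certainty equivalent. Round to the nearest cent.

E[u] = 0.41·√289 + 0.07·√1521 + 0.19·√36 + 0.33·√9 = 0.41·17 + 0.07·39 + 0.19·6 + 0.33·3 = 11.83
CE = (11.83)² = 139.9489

$139.95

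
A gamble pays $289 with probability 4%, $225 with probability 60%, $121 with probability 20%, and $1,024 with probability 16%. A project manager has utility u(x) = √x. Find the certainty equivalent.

$289

E[u] = 0.04·√289 + 0.6·√225 + 0.2·√121 + 0.16·√1024 = 0.04·17 + 0.6·15 + 0.2·11 + 0.16·32 = 17
CE = (17)² = 289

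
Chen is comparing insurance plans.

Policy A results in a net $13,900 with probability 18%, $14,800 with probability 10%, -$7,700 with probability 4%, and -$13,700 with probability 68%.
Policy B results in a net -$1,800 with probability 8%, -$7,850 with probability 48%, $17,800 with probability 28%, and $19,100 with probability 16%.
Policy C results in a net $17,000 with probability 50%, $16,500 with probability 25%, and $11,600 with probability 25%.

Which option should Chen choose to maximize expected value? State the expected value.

Policy A = 0.18 × 13900 + 0.1 × 14800 + 0.04 × (-7700) + 0.68 × (-13700) = 2502 + 1480 − 308 − 9316 = -5642
Policy B = 0.08 × (-1800) + 0.48 × (-7850) + 0.28 × 17800 + 0.16 × 19100 = -144 − 3768 + 4984 + 3056 = 4128
Policy C = 0.5 × 17000 + 0.25 × 16500 + 0.25 × 11600 = 8500 + 4125 + 2900 = 15525

Policy C ($15,525)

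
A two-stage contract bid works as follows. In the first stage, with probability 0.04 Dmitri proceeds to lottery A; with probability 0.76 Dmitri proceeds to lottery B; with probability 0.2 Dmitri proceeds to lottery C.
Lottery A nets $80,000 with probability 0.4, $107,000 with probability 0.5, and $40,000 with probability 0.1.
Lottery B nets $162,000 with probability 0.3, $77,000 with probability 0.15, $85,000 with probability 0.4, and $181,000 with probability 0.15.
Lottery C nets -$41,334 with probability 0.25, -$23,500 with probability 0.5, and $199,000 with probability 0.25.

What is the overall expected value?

$101,301.30

EV(A) = 0.4 × 80000 + 0.5 × 107000 + 0.1 × 40000 = 32000 + 53500 + 4000 = 89500
EV(B) = 0.3 × 162000 + 0.15 × 77000 + 0.4 × 85000 + 0.15 × 181000 = 48600 + 11550 + 34000 + 27150 = 121300
EV(C) = 0.25 × (-41334) + 0.5 × (-23500) + 0.25 × 199000 = -10333.5 − 11750 + 49750 = 27666.5
Overall = 0.04 × 89500 + 0.76 × 121300 + 0.2 × 27666.5 = 3580 + 92188 + 5533.3 = 101301.3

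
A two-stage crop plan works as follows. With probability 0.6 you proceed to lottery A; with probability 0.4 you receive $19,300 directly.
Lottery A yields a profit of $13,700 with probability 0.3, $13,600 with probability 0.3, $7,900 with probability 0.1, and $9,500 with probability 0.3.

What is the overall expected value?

$14,818

EV(A) = 0.3 × 13700 + 0.3 × 13600 + 0.1 × 7900 + 0.3 × 9500 = 4110 + 4080 + 790 + 2850 = 11830
Branch B: 19300 (certain)
Overall = 0.6 × 11830 + 0.4 × 19300 = 7098 + 7720 = 14818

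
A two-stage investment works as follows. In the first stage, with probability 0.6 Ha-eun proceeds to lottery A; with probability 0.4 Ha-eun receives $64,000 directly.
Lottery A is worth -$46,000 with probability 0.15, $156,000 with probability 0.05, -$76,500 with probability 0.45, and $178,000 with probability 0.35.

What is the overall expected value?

EV(A) = 0.15 × (-46000) + 0.05 × 156000 + 0.45 × (-76500) + 0.35 × 178000 = -6900 + 7800 − 34425 + 62300 = 28775
Branch B: 64000 (certain)
Overall = 0.6 × 28775 + 0.4 × 64000 = 17265 + 25600 = 42865

$42,865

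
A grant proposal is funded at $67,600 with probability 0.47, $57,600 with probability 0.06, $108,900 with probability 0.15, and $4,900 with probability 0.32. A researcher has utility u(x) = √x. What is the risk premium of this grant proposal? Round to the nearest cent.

$9,658.75

E[u] = 0.47·√67600 + 0.06·√57600 + 0.15·√108900 + 0.32·√4900 = 0.47·260 + 0.06·240 + 0.15·330 + 0.32·70 = 208.5
CE = (208.5)² = 43472.25
Risk premium = EV − CE = 53131 − 43472.25 = 9658.75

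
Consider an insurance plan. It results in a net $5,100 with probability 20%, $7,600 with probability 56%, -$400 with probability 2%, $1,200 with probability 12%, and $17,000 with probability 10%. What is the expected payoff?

EV = 0.2 × 5100 + 0.56 × 7600 + 0.02 × (-400) + 0.12 × 1200 + 0.1 × 17000 = 1020 + 4256 − 8 + 144 + 1700 = 7112

$7,112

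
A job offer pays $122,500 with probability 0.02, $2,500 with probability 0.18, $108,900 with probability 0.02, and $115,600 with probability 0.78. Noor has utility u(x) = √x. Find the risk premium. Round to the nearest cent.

$12,417.16

E[u] = 0.02·√122500 + 0.18·√2500 + 0.02·√108900 + 0.78·√115600 = 0.02·350 + 0.18·50 + 0.02·330 + 0.78·340 = 287.8
CE = (287.8)² = 82828.84
Risk premium = EV − CE = 95246 − 82828.84 = 12417.16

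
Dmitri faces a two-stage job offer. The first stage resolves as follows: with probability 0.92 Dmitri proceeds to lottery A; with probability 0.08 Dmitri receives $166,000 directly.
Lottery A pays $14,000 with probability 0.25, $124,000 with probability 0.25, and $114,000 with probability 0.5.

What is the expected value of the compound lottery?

EV(A) = 0.25 × 14000 + 0.25 × 124000 + 0.5 × 114000 = 3500 + 31000 + 57000 = 91500
Branch B: 166000 (certain)
Overall = 0.92 × 91500 + 0.08 × 166000 = 84180 + 13280 = 97460

$97,460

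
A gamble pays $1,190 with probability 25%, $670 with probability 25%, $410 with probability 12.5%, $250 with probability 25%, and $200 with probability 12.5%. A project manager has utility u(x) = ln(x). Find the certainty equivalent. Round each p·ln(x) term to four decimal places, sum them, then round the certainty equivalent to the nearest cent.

$488.77

E[u] = 0.25·ln(1190) + 0.25·ln(670) + 0.125·ln(410) + 0.25·ln(250) + 0.125·ln(200) = 1.7704 + 1.6268 + 0.7520 + 1.3804 + 0.6623 = 6.1919
CE = e^6.1919 ≈ 488.77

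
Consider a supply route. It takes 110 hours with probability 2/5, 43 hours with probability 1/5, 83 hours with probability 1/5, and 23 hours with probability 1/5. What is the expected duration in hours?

73.8 hours

EV = 2/5 × 110 + 1/5 × 43 + 1/5 × 83 + 1/5 × 23 = 44 + 8.6 + 16.6 + 4.6 = 73.8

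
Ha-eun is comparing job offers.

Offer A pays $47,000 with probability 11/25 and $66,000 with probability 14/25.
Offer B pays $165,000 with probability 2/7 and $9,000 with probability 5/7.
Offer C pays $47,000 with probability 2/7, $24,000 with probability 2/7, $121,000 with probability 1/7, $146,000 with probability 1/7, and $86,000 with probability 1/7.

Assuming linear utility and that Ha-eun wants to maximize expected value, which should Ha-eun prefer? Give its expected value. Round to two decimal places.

Offer C ($70,714.29)

Offer A = 11/25 × 47000 + 14/25 × 66000 = 20680 + 36960 = 57640
Offer B = 2/7 × 165000 + 5/7 × 9000 = 47142.8571 + 6428.5714 = 53571.4286
Offer C = 2/7 × 47000 + 2/7 × 24000 + 1/7 × 121000 + 1/7 × 146000 + 1/7 × 86000 = 13428.5714 + 6857.1429 + 17285.7143 + 20857.1429 + 12285.7143 = 70714.2857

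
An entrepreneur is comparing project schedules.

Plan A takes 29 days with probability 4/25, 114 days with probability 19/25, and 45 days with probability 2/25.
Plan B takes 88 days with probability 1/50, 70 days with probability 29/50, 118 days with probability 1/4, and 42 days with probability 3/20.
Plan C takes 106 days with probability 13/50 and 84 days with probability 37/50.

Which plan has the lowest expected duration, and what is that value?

Plan A = 4/25 × 29 + 19/25 × 114 + 2/25 × 45 = 4.64 + 86.64 + 3.6 = 94.88
Plan B = 1/50 × 88 + 29/50 × 70 + 1/4 × 118 + 3/20 × 42 = 1.76 + 40.6 + 29.5 + 6.3 = 78.16
Plan C = 13/50 × 106 + 37/50 × 84 = 27.56 + 62.16 = 89.72

Plan B (78.16 days)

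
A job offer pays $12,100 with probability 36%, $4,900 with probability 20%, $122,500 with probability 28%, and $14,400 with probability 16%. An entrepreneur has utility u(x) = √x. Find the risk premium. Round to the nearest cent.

E[u] = 0.36·√12100 + 0.2·√4900 + 0.28·√122500 + 0.16·√14400 = 0.36·110 + 0.2·70 + 0.28·350 + 0.16·120 = 170.8
CE = (170.8)² = 29172.64
Risk premium = EV − CE = 41940 − 29172.64 = 12767.36

$12,767.36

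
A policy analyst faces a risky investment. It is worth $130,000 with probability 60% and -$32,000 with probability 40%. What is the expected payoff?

$65,200

EV = 0.6 × 130000 + 0.4 × (-32000) = 78000 − 12800 = 65200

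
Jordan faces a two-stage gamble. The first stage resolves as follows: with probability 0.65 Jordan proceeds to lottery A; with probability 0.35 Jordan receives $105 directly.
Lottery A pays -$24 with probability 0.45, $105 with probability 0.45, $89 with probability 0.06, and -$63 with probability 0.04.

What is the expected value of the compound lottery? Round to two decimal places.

EV(A) = 0.45 × (-24) + 0.45 × 105 + 0.06 × 89 + 0.04 × (-63) = -10.8 + 47.25 + 5.34 − 2.52 = 39.27
Branch B: 105 (certain)
Overall = 0.65 × 39.27 + 0.35 × 105 = 25.5255 + 36.75 = 62.2755

$62.28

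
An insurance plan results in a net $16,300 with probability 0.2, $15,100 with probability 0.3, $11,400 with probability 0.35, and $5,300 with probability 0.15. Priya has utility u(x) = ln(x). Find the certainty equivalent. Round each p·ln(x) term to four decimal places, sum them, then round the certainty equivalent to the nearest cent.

$11,876.30

E[u] = 0.2·ln(16300) + 0.3·ln(15100) + 0.35·ln(11400) + 0.15·ln(5300) = 1.9398 + 2.8867 + 3.2695 + 1.2863 = 9.3823
CE = e^9.3823 ≈ 11876.30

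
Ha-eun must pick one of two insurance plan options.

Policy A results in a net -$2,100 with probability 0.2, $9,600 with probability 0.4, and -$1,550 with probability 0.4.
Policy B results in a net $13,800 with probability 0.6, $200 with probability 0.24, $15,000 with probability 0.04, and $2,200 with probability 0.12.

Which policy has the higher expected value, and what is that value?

Policy A = 0.2 × (-2100) + 0.4 × 9600 + 0.4 × (-1550) = -420 + 3840 − 620 = 2800
Policy B = 0.6 × 13800 + 0.24 × 200 + 0.04 × 15000 + 0.12 × 2200 = 8280 + 48 + 600 + 264 = 9192

Policy B ($9,192)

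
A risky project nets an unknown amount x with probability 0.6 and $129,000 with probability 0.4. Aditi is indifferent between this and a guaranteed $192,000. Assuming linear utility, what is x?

0.6·x + 0.4·129000 = 192000
0.6·x = 192000 − 51600 = 140400
x = 140400 / 0.6 = 234000

x = $234,000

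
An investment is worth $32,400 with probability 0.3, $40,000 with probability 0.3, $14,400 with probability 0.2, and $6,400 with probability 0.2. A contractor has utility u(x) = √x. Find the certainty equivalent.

E[u] = 0.3·√32400 + 0.3·√40000 + 0.2·√14400 + 0.2·√6400 = 0.3·180 + 0.3·200 + 0.2·120 + 0.2·80 = 154
CE = (154)² = 23716

$23,716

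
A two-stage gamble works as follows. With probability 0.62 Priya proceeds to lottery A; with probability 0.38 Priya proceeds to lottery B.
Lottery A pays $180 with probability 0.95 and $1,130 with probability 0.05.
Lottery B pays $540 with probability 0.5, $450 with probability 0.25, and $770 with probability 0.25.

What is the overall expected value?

$359.55

EV(A) = 0.95 × 180 + 0.05 × 1130 = 171 + 56.5 = 227.5
EV(B) = 0.5 × 540 + 0.25 × 450 + 0.25 × 770 = 270 + 112.5 + 192.5 = 575
Overall = 0.62 × 227.5 + 0.38 × 575 = 141.05 + 218.5 = 359.55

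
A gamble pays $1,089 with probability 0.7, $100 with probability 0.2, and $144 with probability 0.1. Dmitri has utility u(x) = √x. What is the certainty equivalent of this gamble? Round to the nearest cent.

$691.69

E[u] = 0.7·√1089 + 0.2·√100 + 0.1·√144 = 0.7·33 + 0.2·10 + 0.1·12 = 26.3
CE = (26.3)² = 691.69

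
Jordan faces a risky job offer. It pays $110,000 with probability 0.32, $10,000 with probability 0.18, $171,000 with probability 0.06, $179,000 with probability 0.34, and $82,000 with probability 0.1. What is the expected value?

$116,320

EV = 0.32 × 110000 + 0.18 × 10000 + 0.06 × 171000 + 0.34 × 179000 + 0.1 × 82000 = 35200 + 1800 + 10260 + 60860 + 8200 = 116320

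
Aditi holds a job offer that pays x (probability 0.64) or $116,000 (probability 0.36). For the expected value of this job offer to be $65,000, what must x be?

0.64·x + 0.36·116000 = 65000
0.64·x = 65000 − 41760 = 23240
x = 23240 / 0.64 = 36312.5

x = $36,312.50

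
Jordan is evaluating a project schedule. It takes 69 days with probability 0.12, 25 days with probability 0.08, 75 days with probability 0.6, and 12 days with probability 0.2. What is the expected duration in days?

EV = 0.12 × 69 + 0.08 × 25 + 0.6 × 75 + 0.2 × 12 = 8.28 + 2 + 45 + 2.4 = 57.68

57.68 days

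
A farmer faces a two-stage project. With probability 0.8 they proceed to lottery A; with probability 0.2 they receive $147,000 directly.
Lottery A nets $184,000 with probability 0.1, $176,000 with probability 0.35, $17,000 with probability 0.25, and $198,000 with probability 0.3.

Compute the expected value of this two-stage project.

$144,320

EV(A) = 0.1 × 184000 + 0.35 × 176000 + 0.25 × 17000 + 0.3 × 198000 = 18400 + 61600 + 4250 + 59400 = 143650
Branch B: 147000 (certain)
Overall = 0.8 × 143650 + 0.2 × 147000 = 114920 + 29400 = 144320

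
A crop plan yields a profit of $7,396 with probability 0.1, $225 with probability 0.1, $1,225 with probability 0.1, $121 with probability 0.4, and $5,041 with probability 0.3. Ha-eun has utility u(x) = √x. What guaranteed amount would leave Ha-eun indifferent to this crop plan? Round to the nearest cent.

E[u] = 0.1·√7396 + 0.1·√225 + 0.1·√1225 + 0.4·√121 + 0.3·√5041 = 0.1·86 + 0.1·15 + 0.1·35 + 0.4·11 + 0.3·71 = 39.3
CE = (39.3)² = 1544.49

$1,544.49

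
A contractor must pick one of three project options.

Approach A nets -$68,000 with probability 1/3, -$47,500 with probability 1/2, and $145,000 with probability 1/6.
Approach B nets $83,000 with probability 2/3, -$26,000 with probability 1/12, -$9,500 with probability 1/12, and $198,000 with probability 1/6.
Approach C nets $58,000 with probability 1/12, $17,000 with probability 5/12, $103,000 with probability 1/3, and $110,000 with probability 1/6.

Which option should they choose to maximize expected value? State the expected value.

Approach A = 1/3 × (-68000) + 1/2 × (-47500) + 1/6 × 145000 = -22666.6667 − 23750 + 24166.6667 = -22250
Approach B = 2/3 × 83000 + 1/12 × (-26000) + 1/12 × (-9500) + 1/6 × 198000 = 55333.3333 − 2166.6667 − 791.6667 + 33000 = 85375
Approach C = 1/12 × 58000 + 5/12 × 17000 + 1/3 × 103000 + 1/6 × 110000 = 4833.3333 + 7083.3333 + 34333.3333 + 18333.3333 = 64583.3333

Approach B ($85,375)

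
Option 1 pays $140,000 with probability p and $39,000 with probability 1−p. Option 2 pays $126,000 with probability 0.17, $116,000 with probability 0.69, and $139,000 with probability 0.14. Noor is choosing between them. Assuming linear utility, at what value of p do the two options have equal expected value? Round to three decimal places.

p = 0.811

EV(Option 2) = 0.17 × 126000 + 0.69 × 116000 + 0.14 × 139000 = 21420 + 80040 + 19460 = 120920
p·140000 + (1−p)·39000 = 120920
101000p + 39000 = 120920
p = (120920 − 39000) / 101000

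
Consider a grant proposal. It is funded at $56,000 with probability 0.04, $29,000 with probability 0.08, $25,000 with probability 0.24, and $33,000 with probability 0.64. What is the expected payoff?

$31,680

EV = 0.04 × 56000 + 0.08 × 29000 + 0.24 × 25000 + 0.64 × 33000 = 2240 + 2320 + 6000 + 21120 = 31680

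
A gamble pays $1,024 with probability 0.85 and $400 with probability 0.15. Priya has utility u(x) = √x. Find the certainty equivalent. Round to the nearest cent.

E[u] = 0.85·√1024 + 0.15·√400 = 0.85·32 + 0.15·20 = 30.2
CE = (30.2)² = 912.04

$912.04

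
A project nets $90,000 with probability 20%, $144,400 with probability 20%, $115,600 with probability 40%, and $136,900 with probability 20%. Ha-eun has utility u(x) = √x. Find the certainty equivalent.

E[u] = 0.2·√90000 + 0.2·√144400 + 0.4·√115600 + 0.2·√136900 = 0.2·300 + 0.2·380 + 0.4·340 + 0.2·370 = 346
CE = (346)² = 119716

$119,716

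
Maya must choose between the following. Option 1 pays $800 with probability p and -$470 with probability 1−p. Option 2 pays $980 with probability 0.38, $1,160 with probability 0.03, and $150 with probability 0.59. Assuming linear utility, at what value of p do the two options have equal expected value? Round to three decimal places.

p = 0.760

EV(Option 2) = 0.38 × 980 + 0.03 × 1160 + 0.59 × 150 = 372.4 + 34.8 + 88.5 = 495.7
p·800 + (1−p)·(-470) = 495.7
1270p − 470 = 495.7
p = (495.7 + 470) / 1270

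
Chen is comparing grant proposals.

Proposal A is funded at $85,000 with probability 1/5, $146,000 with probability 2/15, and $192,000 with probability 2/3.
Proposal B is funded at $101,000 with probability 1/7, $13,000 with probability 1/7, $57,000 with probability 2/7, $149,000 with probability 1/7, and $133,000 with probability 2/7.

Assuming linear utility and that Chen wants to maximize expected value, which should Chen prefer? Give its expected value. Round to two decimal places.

Proposal A ($164,466.67)

Proposal A = 1/5 × 85000 + 2/15 × 146000 + 2/3 × 192000 = 17000 + 19466.6667 + 128000 = 164466.6667
Proposal B = 1/7 × 101000 + 1/7 × 13000 + 2/7 × 57000 + 1/7 × 149000 + 2/7 × 133000 = 14428.5714 + 1857.1429 + 16285.7143 + 21285.7143 + 38000 = 91857.1429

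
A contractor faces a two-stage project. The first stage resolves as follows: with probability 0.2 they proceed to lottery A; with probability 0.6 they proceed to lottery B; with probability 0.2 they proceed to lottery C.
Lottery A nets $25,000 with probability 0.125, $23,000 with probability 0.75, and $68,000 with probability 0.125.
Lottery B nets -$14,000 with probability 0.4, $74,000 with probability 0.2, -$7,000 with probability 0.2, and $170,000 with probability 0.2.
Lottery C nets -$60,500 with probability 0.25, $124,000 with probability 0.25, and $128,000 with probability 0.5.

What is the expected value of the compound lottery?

EV(A) = 0.125 × 25000 + 0.75 × 23000 + 0.125 × 68000 = 3125 + 17250 + 8500 = 28875
EV(B) = 0.4 × (-14000) + 0.2 × 74000 + 0.2 × (-7000) + 0.2 × 170000 = -5600 + 14800 − 1400 + 34000 = 41800
EV(C) = 0.25 × (-60500) + 0.25 × 124000 + 0.5 × 128000 = -15125 + 31000 + 64000 = 79875
Overall = 0.2 × 28875 + 0.6 × 41800 + 0.2 × 79875 = 5775 + 25080 + 15975 = 46830

$46,830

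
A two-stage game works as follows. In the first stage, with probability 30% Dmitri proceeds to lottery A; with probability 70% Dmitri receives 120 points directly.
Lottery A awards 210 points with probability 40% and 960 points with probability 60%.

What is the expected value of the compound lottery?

282 points

EV(A) = 0.4 × 210 + 0.6 × 960 = 84 + 576 = 660
Branch B: 120 (certain)
Overall = 0.3 × 660 + 0.7 × 120 = 198 + 84 = 282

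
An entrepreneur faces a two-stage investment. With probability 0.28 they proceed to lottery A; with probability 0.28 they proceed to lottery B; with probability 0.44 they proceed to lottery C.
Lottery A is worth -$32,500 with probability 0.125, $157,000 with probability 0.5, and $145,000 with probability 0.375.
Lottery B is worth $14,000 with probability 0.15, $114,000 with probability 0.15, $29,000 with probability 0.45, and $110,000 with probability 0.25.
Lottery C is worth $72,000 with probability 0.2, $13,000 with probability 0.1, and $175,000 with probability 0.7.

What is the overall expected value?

$113,605.50

EV(A) = 0.125 × (-32500) + 0.5 × 157000 + 0.375 × 145000 = -4062.5 + 78500 + 54375 = 128812.5
EV(B) = 0.15 × 14000 + 0.15 × 114000 + 0.45 × 29000 + 0.25 × 110000 = 2100 + 17100 + 13050 + 27500 = 59750
EV(C) = 0.2 × 72000 + 0.1 × 13000 + 0.7 × 175000 = 14400 + 1300 + 122500 = 138200
Overall = 0.28 × 128812.5 + 0.28 × 59750 + 0.44 × 138200 = 36067.5 + 16730 + 60808 = 113605.5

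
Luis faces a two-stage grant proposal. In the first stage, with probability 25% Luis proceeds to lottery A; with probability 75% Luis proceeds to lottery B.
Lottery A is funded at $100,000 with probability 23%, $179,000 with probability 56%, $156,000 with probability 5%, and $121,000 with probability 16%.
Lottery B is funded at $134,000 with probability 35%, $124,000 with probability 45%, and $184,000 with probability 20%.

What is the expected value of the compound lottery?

EV(A) = 0.23 × 100000 + 0.56 × 179000 + 0.05 × 156000 + 0.16 × 121000 = 23000 + 100240 + 7800 + 19360 = 150400
EV(B) = 0.35 × 134000 + 0.45 × 124000 + 0.2 × 184000 = 46900 + 55800 + 36800 = 139500
Overall = 0.25 × 150400 + 0.75 × 139500 = 37600 + 104625 = 142225

$142,225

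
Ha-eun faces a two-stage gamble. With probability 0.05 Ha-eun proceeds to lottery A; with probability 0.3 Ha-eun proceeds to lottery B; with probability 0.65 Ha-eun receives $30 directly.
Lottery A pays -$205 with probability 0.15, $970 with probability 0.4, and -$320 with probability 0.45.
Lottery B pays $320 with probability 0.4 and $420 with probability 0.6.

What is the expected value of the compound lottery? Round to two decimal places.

$144.16

EV(A) = 0.15 × (-205) + 0.4 × 970 + 0.45 × (-320) = -30.75 + 388 − 144 = 213.25
EV(B) = 0.4 × 320 + 0.6 × 420 = 128 + 252 = 380
Branch C: 30 (certain)
Overall = 0.05 × 213.25 + 0.3 × 380 + 0.65 × 30 = 10.6625 + 114 + 19.5 = 144.1625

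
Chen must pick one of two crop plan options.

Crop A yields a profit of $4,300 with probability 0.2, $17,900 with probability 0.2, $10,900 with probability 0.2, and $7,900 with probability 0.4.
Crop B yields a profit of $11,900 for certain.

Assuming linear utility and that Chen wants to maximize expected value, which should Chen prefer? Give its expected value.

Crop A = 0.2 × 4300 + 0.2 × 17900 + 0.2 × 10900 + 0.4 × 7900 = 860 + 3580 + 2180 + 3160 = 9780
Crop B: 11900 (certain)

Crop B ($11,900)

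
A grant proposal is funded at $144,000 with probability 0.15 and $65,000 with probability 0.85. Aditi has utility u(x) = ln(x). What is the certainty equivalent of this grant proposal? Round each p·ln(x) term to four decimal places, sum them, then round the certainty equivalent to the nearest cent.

$73,232.90

E[u] = 0.15·ln(144000) + 0.85·ln(65000) = 1.7816 + 9.4198 = 11.2014
CE = e^11.2014 ≈ 73232.90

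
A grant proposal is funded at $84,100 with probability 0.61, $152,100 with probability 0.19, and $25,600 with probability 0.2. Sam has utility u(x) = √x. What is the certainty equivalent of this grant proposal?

E[u] = 0.61·√84100 + 0.19·√152100 + 0.2·√25600 = 0.61·290 + 0.19·390 + 0.2·160 = 283
CE = (283)² = 80089

$80,089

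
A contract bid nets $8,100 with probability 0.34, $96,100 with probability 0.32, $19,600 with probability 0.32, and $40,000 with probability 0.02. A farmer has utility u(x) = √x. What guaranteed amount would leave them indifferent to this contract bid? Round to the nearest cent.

E[u] = 0.34·√8100 + 0.32·√96100 + 0.32·√19600 + 0.02·√40000 = 0.34·90 + 0.32·310 + 0.32·140 + 0.02·200 = 178.6
CE = (178.6)² = 31897.96

$31,897.96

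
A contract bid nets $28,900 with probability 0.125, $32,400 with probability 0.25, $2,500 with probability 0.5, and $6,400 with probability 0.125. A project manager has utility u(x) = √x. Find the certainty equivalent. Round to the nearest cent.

$10,251.56

E[u] = 0.125·√28900 + 0.25·√32400 + 0.5·√2500 + 0.125·√6400 = 0.125·170 + 0.25·180 + 0.5·50 + 0.125·80 = 101.25
CE = (101.25)² = 10251.5625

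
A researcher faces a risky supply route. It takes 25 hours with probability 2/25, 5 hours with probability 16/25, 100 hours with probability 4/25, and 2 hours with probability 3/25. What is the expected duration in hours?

21.44 hours

EV = 2/25 × 25 + 16/25 × 5 + 4/25 × 100 + 3/25 × 2 = 2 + 3.2 + 16 + 0.24 = 21.44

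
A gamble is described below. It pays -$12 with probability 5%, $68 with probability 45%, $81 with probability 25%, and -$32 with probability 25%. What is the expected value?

$42.25

EV = 0.05 × (-12) + 0.45 × 68 + 0.25 × 81 + 0.25 × (-32) = -0.6 + 30.6 + 20.25 − 8 = 42.25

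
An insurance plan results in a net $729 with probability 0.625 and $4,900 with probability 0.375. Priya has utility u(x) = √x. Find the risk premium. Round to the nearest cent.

$433.36

E[u] = 0.625·√729 + 0.375·√4900 = 0.625·27 + 0.375·70 = 43.125
CE = (43.125)² = 1859.765625
Risk premium = EV − CE = 2293.125 − 1859.765625 = 433.359375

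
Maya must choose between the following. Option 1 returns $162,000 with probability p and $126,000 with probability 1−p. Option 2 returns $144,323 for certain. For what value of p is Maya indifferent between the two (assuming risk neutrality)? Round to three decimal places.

p = 0.509

p·162000 + (1−p)·126000 = 144323
36000p + 126000 = 144323
p = (144323 − 126000) / 36000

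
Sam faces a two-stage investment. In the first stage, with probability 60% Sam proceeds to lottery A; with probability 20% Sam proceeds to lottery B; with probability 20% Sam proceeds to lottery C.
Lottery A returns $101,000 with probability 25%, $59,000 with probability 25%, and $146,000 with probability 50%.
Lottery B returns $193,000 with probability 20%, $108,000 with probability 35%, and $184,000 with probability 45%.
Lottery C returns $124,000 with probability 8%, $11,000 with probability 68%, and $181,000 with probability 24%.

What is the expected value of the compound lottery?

EV(A) = 0.25 × 101000 + 0.25 × 59000 + 0.5 × 146000 = 25250 + 14750 + 73000 = 113000
EV(B) = 0.2 × 193000 + 0.35 × 108000 + 0.45 × 184000 = 38600 + 37800 + 82800 = 159200
EV(C) = 0.08 × 124000 + 0.68 × 11000 + 0.24 × 181000 = 9920 + 7480 + 43440 = 60840
Overall = 0.6 × 113000 + 0.2 × 159200 + 0.2 × 60840 = 67800 + 31840 + 12168 = 111808

$111,808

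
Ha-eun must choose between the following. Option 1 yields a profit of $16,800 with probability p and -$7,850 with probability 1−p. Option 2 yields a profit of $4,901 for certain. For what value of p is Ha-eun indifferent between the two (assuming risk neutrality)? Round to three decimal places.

p = 0.517

p·16800 + (1−p)·(-7850) = 4901
24650p − 7850 = 4901
p = (4901 + 7850) / 24650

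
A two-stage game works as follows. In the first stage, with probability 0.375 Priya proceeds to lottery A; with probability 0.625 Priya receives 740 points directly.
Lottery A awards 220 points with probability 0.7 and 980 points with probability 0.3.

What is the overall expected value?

630.5 points

EV(A) = 0.7 × 220 + 0.3 × 980 = 154 + 294 = 448
Branch B: 740 (certain)
Overall = 0.375 × 448 + 0.625 × 740 = 168 + 462.5 = 630.5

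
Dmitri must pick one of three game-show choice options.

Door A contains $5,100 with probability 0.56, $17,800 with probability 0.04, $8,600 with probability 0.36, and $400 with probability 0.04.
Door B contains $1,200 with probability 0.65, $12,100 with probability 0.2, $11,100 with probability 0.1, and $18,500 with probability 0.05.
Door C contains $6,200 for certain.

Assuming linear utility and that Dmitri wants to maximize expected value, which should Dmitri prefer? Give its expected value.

Door A = 0.56 × 5100 + 0.04 × 17800 + 0.36 × 8600 + 0.04 × 400 = 2856 + 712 + 3096 + 16 = 6680
Door B = 0.65 × 1200 + 0.2 × 12100 + 0.1 × 11100 + 0.05 × 18500 = 780 + 2420 + 1110 + 925 = 5235
Door C: 6200 (certain)

Door A ($6,680)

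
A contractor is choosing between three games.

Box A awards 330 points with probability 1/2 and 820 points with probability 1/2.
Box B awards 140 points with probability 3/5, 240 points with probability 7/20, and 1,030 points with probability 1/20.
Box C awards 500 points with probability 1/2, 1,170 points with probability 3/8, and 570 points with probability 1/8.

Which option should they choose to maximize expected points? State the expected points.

Box A = 1/2 × 330 + 1/2 × 820 = 165 + 410 = 575
Box B = 3/5 × 140 + 7/20 × 240 + 1/20 × 1030 = 84 + 84 + 51.5 = 219.5
Box C = 1/2 × 500 + 3/8 × 1170 + 1/8 × 570 = 250 + 438.75 + 71.25 = 760

Box C (760 points)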